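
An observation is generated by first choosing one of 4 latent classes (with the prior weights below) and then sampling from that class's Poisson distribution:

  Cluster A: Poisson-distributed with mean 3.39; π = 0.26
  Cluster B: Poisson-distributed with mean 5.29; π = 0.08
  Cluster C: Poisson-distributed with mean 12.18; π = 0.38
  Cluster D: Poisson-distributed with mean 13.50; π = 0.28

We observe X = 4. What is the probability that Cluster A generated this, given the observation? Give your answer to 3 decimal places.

0.757

By Bayes' theorem, P(k | x) = π_k f_k(x) / Σ_j π_j f_j(x).
Poisson probabilities:
  f_A = e^(−3.39)·3.39^4/4! = 0.185494
  f_B = e^(−5.29)·5.29^4/4! = 0.164511
  f_C = e^(−12.18)·12.18^4/4! = 0.00470621
  f_D = e^(−13.50)·13.50^4/4! = 0.00189735
Prior × likelihood for each component:
  π_A·f_A = 0.26 × 0.185494 = 0.0482284
  π_B·f_B = 0.08 × 0.164511 = 0.0131608
  π_C·f_C = 0.38 × 0.00470621 = 0.00178836
  π_D·f_D = 0.28 × 0.00189735 = 0.000531259
Marginal: 0.0482284 + 0.0131608 + 0.00178836 + 0.000531259 = 0.0637088
P(Cluster A | data) = 0.0482284 / 0.0637088 ≈ 0.757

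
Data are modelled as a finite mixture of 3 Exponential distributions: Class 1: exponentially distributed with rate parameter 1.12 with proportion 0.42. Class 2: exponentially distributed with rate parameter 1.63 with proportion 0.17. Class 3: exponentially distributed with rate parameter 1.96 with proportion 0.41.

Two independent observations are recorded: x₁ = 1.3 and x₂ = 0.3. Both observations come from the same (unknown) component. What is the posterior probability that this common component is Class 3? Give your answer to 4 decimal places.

0.3612

Posterior ∝ prior × likelihood, so P(k | x) ∝ P(Z=k) f_k(x); normalise over all components.
Since both observations come from the same component, the likelihood for component k is f_k(x₁)·f_k(x₂).
  f_1 = [0.261147] × [0.800378] = 0.209016
  f_2 = [0.195847] × [0.99958] = 0.195765
  f_3 = [0.153346] × [1.08866] = 0.166942
Multiply by the mixture weights:
  P(Z=1)·f_1 = 0.42 × 0.209016 = 0.0877869
  P(Z=2)·f_2 = 0.17 × 0.195765 = 0.0332801
  P(Z=3)·f_3 = 0.41 × 0.166942 = 0.0684461
Denominator: 0.0877869 + 0.0332801 + 0.0684461 = 0.189513
P(Class 3 | x₁,x₂) = 0.0684461 / 0.189513 ≈ 0.3612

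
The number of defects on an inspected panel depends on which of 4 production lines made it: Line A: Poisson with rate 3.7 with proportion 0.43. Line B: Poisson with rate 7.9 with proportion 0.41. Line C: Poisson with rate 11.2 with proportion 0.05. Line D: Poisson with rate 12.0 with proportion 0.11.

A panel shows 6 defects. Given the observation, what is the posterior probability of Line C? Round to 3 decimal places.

The responsibility of component k is P(Z=k) f_k(x) divided by Σ_j P(Z=j) f_j(x).
Evaluate each component's likelihood at the observed value:
  L_A = 0.0881025
  L_B = 0.125171
  L_C = 0.0374867
  L_D = 0.0254813
Multiply by the mixture weights:
  P(Z=A)·L_A = 0.43 × 0.0881025 = 0.0378841
  P(Z=B)·L_B = 0.41 × 0.125171 = 0.0513201
  P(Z=C)·L_C = 0.05 × 0.0374867 = 0.00187434
  P(Z=D)·L_D = 0.11 × 0.0254813 = 0.00280294
Denominator: 0.0378841 + 0.0513201 + 0.00187434 + 0.00280294 = 0.0938815
P(Line C | x) ≈ 0.020

0.020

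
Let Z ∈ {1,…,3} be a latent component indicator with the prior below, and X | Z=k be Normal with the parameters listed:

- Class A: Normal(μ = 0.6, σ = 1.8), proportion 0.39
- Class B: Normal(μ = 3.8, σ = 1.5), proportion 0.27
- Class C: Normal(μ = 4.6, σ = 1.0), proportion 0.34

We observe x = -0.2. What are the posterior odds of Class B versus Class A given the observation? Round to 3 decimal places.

0.026

Posterior odds = (π_i f_i(x)) / (π_j f_j(x)); the normalising sum cancels.
Evaluate each component's likelihood at the observed value:
  L_A = 0.200791
  L_B = 0.00759732
  L_C = 3.9613e-06
Posterior odds = (π_B·L_B) / (π_A·L_A) = (0.27·0.00759732) / (0.39·0.200791) = 0.00205128 / 0.0783085 ≈ 0.026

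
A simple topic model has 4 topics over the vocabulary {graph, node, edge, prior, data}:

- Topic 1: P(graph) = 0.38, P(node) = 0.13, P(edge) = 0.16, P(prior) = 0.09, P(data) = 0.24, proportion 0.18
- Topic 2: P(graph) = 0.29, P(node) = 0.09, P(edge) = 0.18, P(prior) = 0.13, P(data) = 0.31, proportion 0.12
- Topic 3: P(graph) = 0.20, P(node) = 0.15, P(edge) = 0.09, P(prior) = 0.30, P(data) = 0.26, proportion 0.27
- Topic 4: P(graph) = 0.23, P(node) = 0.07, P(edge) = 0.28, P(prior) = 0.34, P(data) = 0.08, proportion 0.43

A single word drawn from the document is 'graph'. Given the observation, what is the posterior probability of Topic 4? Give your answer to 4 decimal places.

The responsibility of component k is w_k f_k(x) divided by Σ_j w_j f_j(x).
Component likelihoods at x = 'graph':
  f_1 = 0.38
  f_2 = 0.29
  f_3 = 0.2
  f_4 = 0.23
Multiply by the mixture weights:
  w_1·f_1 = 0.18 × 0.38 = 0.0684
  w_2·f_2 = 0.12 × 0.29 = 0.0348
  w_3·f_3 = 0.27 × 0.2 = 0.054
  w_4·f_4 = 0.43 × 0.23 = 0.0989
Denominator: 0.0684 + 0.0348 + 0.054 + 0.0989 = 0.2561
So the posterior for Topic 4 is 0.0989 / 0.2561 ≈ 0.3862.

0.3862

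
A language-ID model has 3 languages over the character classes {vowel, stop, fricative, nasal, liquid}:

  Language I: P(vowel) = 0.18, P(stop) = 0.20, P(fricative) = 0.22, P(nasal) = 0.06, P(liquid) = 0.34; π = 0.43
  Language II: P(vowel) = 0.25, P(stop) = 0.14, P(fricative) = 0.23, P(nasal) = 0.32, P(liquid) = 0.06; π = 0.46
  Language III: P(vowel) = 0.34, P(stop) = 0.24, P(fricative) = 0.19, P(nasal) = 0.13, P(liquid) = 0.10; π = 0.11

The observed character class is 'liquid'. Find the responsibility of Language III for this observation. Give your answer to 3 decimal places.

Apply Bayes' rule: the posterior for each component is proportional to its prior times its likelihood at x.
Component likelihoods at x = 'liquid':
  L_I = P(liquid | comp) = 0.34
  L_II = P(liquid | comp) = 0.06
  L_III = P(liquid | comp) = 0.10
Multiply by the mixture weights:
  π_I·L_I = 0.43 × 0.34 = 0.1462
  π_II·L_II = 0.46 × 0.06 = 0.0276
  π_III·L_III = 0.11 × 0.1 = 0.011
Denominator: 0.1462 + 0.0276 + 0.011 = 0.1848
P(Language III | 'liquid') ≈ 0.060

0.060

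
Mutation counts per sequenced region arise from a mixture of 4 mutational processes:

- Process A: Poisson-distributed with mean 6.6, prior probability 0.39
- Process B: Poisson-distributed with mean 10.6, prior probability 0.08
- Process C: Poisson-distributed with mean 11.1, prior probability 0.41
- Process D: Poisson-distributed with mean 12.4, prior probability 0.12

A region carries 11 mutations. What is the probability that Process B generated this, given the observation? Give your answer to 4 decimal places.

Apply Bayes' rule: the posterior for each component is proportional to its prior times its likelihood at x.
Component likelihoods at x = 11 mutations:
  p_A = e^(−6.6)·6.6^11/11! = 0.0352764
  p_B = e^(−10.6)·10.6^11/11! = 0.118492
  p_C = e^(−11.1)·11.1^11/11! = 0.119324
  p_D = e^(−12.4)·12.4^11/11! = 0.109959
Multiply by the mixture weights:
  π_A·p_A = 0.39 × 0.0352764 = 0.0137578
  π_B·p_B = 0.08 × 0.118492 = 0.00947932
  π_C·p_C = 0.41 × 0.119324 = 0.0489229
  π_D·p_D = 0.12 × 0.109959 = 0.0131951
Normaliser: 0.0137578 + 0.00947932 + 0.0489229 + 0.0131951 = 0.0853551
So the posterior for Process B is 0.00947932 / 0.0853551 ≈ 0.1111.

0.1111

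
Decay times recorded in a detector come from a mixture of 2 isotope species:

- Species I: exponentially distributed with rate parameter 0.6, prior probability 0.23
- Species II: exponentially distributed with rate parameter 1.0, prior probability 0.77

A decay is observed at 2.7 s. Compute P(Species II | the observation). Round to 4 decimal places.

Posterior ∝ prior × likelihood, so P(k | x) ∝ w_k f_k(x); normalise over all components.
Evaluate each component's likelihood at the observed value:
  L_I = 0.6·e^(−0.6·2.7) = 0.6·e^(−1.6200) = 0.118739
  L_II = 1.0·e^(−1.0·2.7) = 1.0·e^(−2.7000) = 0.0672055
Multiply by the mixture weights:
  w_I·L_I = 0.23 × 0.118739 = 0.02731
  w_II·L_II = 0.77 × 0.0672055 = 0.0517482
Marginal: 0.02731 + 0.0517482 = 0.0790583
Responsibility of Species II: 0.0517482 / 0.0790583 ≈ 0.6546

0.6546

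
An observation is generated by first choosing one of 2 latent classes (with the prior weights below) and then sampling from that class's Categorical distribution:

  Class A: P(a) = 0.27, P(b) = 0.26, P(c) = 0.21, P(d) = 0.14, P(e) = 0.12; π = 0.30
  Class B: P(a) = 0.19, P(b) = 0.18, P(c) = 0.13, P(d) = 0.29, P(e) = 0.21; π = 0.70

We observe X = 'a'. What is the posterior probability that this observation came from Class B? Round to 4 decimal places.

0.6215

P(component k | x) = w_k·f_k(x) / marginal(x), where marginal(x) = Σ_j w_j·f_j(x).
Evaluate each component's likelihood at the observed value:
  f_A = 0.27
  f_B = 0.19
Weight by the priors:
  w_A·f_A = 0.30 × 0.27 = 0.081
  w_B·f_B = 0.70 × 0.19 = 0.133
Marginal: 0.081 + 0.133 = 0.214
P(Class B | the observation) = 0.133 / 0.214 ≈ 0.6215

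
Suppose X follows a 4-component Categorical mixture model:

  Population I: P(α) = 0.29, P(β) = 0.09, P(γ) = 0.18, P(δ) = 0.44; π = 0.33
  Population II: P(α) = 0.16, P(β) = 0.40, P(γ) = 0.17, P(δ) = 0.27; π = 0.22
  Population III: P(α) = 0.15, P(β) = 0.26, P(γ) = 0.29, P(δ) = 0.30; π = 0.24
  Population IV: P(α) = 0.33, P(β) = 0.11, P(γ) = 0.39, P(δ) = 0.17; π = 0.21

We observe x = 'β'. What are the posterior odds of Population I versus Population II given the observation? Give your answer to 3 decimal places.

0.337

Only the two components matter; the odds are (π_i f_i(x)) / (π_j f_j(x)).
Categorical probabilities:
  f_I = P(β | comp) = 0.09
  f_II = P(β | comp) = 0.40
  f_III = P(β | comp) = 0.26
  f_IV = P(β | comp) = 0.11
Posterior odds = (π_I·f_I) / (π_II·f_II) = (0.33·0.09) / (0.22·0.4) = 0.0297 / 0.088 ≈ 0.337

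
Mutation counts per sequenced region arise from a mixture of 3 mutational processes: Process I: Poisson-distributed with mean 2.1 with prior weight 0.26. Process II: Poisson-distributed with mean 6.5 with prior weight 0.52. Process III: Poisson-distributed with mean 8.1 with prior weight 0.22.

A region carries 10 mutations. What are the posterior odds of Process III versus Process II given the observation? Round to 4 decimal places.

0.7714

The posterior odds equal the prior odds times the likelihood ratio: (π_i/π_j)·(f_i(x)/f_j(x)).
Poisson probabilities:
  L_I = 5.62874e-05
  L_II = 0.0557772
  L_III = 0.101696
Odds = (0.22/0.52) × (0.101696/0.0557772) = 0.423077 × 1.82325 ≈ 0.7714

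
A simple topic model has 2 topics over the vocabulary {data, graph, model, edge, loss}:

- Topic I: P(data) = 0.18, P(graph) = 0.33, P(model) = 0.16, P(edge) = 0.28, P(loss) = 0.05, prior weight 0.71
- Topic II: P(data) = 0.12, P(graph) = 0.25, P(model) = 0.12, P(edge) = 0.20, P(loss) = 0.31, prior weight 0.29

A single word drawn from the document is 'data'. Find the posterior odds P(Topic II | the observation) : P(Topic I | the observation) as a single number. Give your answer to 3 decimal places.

0.272

Posterior odds = (w_i f_i(x)) / (w_j f_j(x)); the normalising sum cancels.
Evaluate each component's likelihood at the observed value:
  f_I = P(data | comp) = 0.18
  f_II = P(data | comp) = 0.12
Odds = (0.29/0.71) × (0.12/0.18) = 0.408451 × 0.666667 ≈ 0.272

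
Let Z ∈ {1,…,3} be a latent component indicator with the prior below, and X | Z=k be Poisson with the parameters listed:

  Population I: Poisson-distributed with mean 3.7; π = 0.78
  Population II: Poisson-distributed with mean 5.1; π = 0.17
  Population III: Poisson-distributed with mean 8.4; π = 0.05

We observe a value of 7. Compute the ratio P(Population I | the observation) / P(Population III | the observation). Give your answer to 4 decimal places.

5.5178

Only the two components matter; the odds are (w_i f_i(x)) / (w_j f_j(x)).
Evaluate each component's likelihood at the observed value:
  f_I = 0.0465685
  f_II = 0.108557
  f_III = 0.131659
Odds = (0.78/0.05) × (0.0465685/0.131659) = 15.6 × 0.353705 ≈ 5.5178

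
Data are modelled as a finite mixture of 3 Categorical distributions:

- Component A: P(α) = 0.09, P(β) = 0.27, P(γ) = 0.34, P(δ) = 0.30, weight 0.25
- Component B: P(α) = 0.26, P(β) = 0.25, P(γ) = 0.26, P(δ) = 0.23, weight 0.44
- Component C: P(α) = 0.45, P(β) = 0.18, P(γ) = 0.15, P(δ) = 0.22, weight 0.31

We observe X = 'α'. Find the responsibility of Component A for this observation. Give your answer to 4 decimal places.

0.0814

Apply Bayes' rule: the posterior for each component is proportional to its prior times its likelihood at x.
Categorical probabilities:
  f_A = P(α | comp) = 0.09
  f_B = P(α | comp) = 0.26
  f_C = P(α | comp) = 0.45
Prior × likelihood for each component:
  π_A·f_A = 0.25 × 0.09 = 0.0225
  π_B·f_B = 0.44 × 0.26 = 0.1144
  π_C·f_C = 0.31 × 0.45 = 0.1395
Marginal: 0.0225 + 0.1144 + 0.1395 = 0.2764
Responsibility of Component A: 0.0225 / 0.2764 ≈ 0.0814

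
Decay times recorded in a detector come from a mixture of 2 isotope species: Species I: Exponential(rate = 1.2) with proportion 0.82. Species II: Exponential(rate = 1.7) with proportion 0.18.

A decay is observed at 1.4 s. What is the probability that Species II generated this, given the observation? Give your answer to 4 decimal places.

By Bayes' theorem, P(k | x) = P(Z=k) f_k(x) / Σ_j P(Z=j) f_j(x).
Exponential densities:
  L_I = 0.223649
  L_II = 0.157336
Prior × likelihood for each component:
  P(Z=I)·L_I = 0.82 × 0.223649 = 0.183392
  P(Z=II)·L_II = 0.18 × 0.157336 = 0.0283205
Evidence: 0.183392 + 0.0283205 = 0.211712
P(Species II | data) = 0.0283205 / 0.211712 ≈ 0.1338

0.1338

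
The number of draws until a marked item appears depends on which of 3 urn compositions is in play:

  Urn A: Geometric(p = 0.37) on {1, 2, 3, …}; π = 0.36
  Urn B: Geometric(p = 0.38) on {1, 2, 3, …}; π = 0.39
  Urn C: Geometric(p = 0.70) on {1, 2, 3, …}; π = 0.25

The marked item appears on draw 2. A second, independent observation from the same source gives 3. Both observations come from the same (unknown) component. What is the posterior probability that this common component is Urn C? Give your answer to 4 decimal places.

0.1138

Posterior ∝ prior × likelihood, so P(k | x) ∝ w_k f_k(x); normalise over all components.
Since both observations come from the same component, the likelihood for component k is f_k(x₁)·f_k(x₂).
  L_A = [0.2331] × [0.146853] = 0.0342314
  L_B = [0.2356] × [0.146072] = 0.0344146
  L_C = [0.21] × [0.063] = 0.01323
Weight by the priors:
  w_A·L_A = 0.36 × 0.0342314 = 0.0123233
  w_B·L_B = 0.39 × 0.0344146 = 0.0134217
  w_C·L_C = 0.25 × 0.01323 = 0.0033075
Normaliser: 0.0123233 + 0.0134217 + 0.0033075 = 0.0290525
P(Urn C | x₁,x₂) = 0.0033075 / 0.0290525 ≈ 0.1138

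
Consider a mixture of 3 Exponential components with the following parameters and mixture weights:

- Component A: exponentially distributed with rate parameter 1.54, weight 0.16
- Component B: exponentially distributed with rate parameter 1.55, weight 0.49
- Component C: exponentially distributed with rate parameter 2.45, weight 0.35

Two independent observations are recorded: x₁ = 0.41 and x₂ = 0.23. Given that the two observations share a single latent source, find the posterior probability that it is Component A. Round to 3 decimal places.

0.139

By Bayes' theorem, P(k | x) = π_k f_k(x) / Σ_j π_j f_j(x).
Since both observations come from the same component, the likelihood for component k is f_k(x₁)·f_k(x₂).
  f_A = [0.819044] × [1.08067] = 0.885117
  f_B = [0.820989] × [1.08519] = 0.890929
  f_C = [0.897258] × [1.39457] = 1.25129
Weight by the priors:
  π_A·f_A = 0.16 × 0.885117 = 0.141619
  π_B·f_B = 0.49 × 0.890929 = 0.436555
  π_C·f_C = 0.35 × 1.25129 = 0.437952
Denominator: 0.141619 + 0.436555 + 0.437952 = 1.01613
P(Component A | x₁, x₂) = 0.141619 / 1.01613 ≈ 0.139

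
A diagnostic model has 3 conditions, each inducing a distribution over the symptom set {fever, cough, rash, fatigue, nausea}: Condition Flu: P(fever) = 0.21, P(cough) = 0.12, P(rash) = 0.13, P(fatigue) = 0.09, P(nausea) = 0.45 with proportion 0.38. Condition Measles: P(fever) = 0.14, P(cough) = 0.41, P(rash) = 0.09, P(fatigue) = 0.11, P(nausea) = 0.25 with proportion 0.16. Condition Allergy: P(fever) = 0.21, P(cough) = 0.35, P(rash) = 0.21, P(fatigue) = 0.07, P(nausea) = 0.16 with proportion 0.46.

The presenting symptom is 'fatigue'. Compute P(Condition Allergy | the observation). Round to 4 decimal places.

0.3833

Apply Bayes' rule: the posterior for each component is proportional to its prior times its likelihood at x.
Component likelihoods at x = 'fatigue':
  f_Flu = P(fatigue | comp) = 0.09
  f_Measles = P(fatigue | comp) = 0.11
  f_Allergy = P(fatigue | comp) = 0.07
Unnormalised posteriors:
  w_Flu·f_Flu = 0.38 × 0.09 = 0.0342
  w_Measles·f_Measles = 0.16 × 0.11 = 0.0176
  w_Allergy·f_Allergy = 0.46 × 0.07 = 0.0322
Normaliser: 0.0342 + 0.0176 + 0.0322 = 0.084
P(Condition Allergy | x) = 0.0322 / 0.084 ≈ 0.3833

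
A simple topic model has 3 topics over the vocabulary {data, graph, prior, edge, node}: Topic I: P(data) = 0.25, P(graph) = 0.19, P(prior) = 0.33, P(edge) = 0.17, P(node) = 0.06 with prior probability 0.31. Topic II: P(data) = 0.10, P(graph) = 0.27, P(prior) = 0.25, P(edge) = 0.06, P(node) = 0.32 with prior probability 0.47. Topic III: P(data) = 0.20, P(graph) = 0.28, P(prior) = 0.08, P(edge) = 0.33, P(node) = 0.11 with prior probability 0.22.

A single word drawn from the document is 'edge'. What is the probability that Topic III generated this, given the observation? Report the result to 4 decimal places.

0.4730

The responsibility of component k is w_k f_k(x) divided by Σ_j w_j f_j(x).
Component likelihoods at x = 'edge':
  f_I = P(edge | comp) = 0.17
  f_II = P(edge | comp) = 0.06
  f_III = P(edge | comp) = 0.33
Weight by the priors:
  w_I·f_I = 0.31 × 0.17 = 0.0527
  w_II·f_II = 0.47 × 0.06 = 0.0282
  w_III·f_III = 0.22 × 0.33 = 0.0726
Evidence: 0.0527 + 0.0282 + 0.0726 = 0.1535
P(Topic III | 'edge') = 0.0726 / 0.1535 ≈ 0.4730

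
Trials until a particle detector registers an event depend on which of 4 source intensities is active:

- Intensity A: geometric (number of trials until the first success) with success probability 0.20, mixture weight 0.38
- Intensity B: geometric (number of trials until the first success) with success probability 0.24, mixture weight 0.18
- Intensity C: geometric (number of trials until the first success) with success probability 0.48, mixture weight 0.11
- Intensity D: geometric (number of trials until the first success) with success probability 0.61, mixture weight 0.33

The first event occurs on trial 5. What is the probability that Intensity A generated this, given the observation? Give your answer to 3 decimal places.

Posterior ∝ prior × likelihood, so P(k | x) ∝ π_k f_k(x); normalise over all components.
Evaluate each component's likelihood at the observed value:
  p_A = 0.20·(1−0.20)^4 = 0.20·0.4096 = 0.08192
  p_B = 0.24·(1−0.24)^4 = 0.24·0.333622 = 0.0800692
  p_C = 0.48·(1−0.48)^4 = 0.48·0.0731162 = 0.0350958
  p_D = 0.61·(1−0.61)^4 = 0.61·0.0231344 = 0.014112
Unnormalised posteriors:
  π_A·p_A = 0.38 × 0.08192 = 0.0311296
  π_B·p_B = 0.18 × 0.0800692 = 0.0144125
  π_C·p_C = 0.11 × 0.0350958 = 0.00386053
  π_D·p_D = 0.33 × 0.014112 = 0.00465696
Marginal: 0.0311296 + 0.0144125 + 0.00386053 + 0.00465696 = 0.0540596
Responsibility of Intensity A: 0.0311296 / 0.0540596 ≈ 0.576

0.576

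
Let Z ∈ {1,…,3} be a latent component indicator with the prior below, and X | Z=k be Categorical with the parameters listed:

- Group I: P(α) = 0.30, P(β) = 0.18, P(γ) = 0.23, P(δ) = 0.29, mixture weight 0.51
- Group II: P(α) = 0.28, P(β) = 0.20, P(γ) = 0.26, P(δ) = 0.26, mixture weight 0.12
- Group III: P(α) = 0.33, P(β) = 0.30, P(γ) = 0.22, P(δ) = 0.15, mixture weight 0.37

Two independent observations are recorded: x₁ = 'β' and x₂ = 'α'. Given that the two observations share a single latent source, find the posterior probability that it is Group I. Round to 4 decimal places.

By Bayes' theorem, P(k | x) = π_k f_k(x) / Σ_j π_j f_j(x).
Since both observations come from the same component, the likelihood for component k is f_k(x₁)·f_k(x₂).
  p_I = [P(β | comp) = 0.18] × [0.3] = 0.054
  p_II = [P(β | comp) = 0.20] × [0.28] = 0.056
  p_III = [P(β | comp) = 0.30] × [0.33] = 0.099
Unnormalised posteriors:
  π_I·p_I = 0.51 × 0.054 = 0.02754
  π_II·p_II = 0.12 × 0.056 = 0.00672
  π_III·p_III = 0.37 × 0.099 = 0.03663
Marginal: 0.02754 + 0.00672 + 0.03663 = 0.07089
Responsibility of Group I: 0.02754 / 0.07089 ≈ 0.3885

0.3885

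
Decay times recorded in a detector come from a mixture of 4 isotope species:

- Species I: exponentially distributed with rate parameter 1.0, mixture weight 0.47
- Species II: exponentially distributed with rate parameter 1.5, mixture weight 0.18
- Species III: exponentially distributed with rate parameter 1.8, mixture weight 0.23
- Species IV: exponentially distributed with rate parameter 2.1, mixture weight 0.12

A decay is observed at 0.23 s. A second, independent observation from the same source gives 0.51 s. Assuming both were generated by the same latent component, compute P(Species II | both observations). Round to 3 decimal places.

By Bayes' theorem, P(k | x) = w_k f_k(x) / Σ_j w_j f_j(x).
Since both observations come from the same component, the likelihood for component k is f_k(x₁)·f_k(x₂).
  L_I = [0.794534] × [0.600496] = 0.477114
  L_II = [1.06233] × [0.698001] = 0.741508
  L_III = [1.1898] × [0.71877] = 0.855194
  L_IV = [1.29555] × [0.719598] = 0.932277
Weight by the priors:
  w_I·L_I = 0.47 × 0.477114 = 0.224244
  w_II·L_II = 0.18 × 0.741508 = 0.133471
  w_III·L_III = 0.23 × 0.855194 = 0.196695
  w_IV·L_IV = 0.12 × 0.932277 = 0.111873
Denominator: 0.224244 + 0.133471 + 0.196695 + 0.111873 = 0.666283
So the posterior for Species II is 0.133471 / 0.666283 ≈ 0.200.

0.200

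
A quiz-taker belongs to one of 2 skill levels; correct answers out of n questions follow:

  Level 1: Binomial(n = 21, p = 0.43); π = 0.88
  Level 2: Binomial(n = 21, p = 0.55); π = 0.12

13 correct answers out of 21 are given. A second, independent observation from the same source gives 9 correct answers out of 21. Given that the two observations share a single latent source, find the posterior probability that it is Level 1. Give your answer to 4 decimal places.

0.7867

P(component k | x) = P(Z=k)·f_k(x) / marginal(x), where marginal(x) = Σ_j P(Z=j)·f_j(x).
Since both observations come from the same component, the likelihood for component k is f_k(x₁)·f_k(x₂).
  f_1 = [C(21,13)·0.43^13·0.57^8 = 203490·1.71826e-05·0.0111429 = 0.0389612] × [0.173763] = 0.00677002
  f_2 = [C(21,13)·0.55^13·0.45^8 = 203490·0.00042142·0.00168151 = 0.144198] × [0.093338] = 0.0134591
Multiply by the mixture weights:
  P(Z=1)·f_1 = 0.88 × 0.00677002 = 0.00595762
  P(Z=2)·f_2 = 0.12 × 0.0134591 = 0.00161509
Marginal: 0.00595762 + 0.00161509 = 0.00757271
Responsibility of Level 1: 0.00595762 / 0.00757271 ≈ 0.7867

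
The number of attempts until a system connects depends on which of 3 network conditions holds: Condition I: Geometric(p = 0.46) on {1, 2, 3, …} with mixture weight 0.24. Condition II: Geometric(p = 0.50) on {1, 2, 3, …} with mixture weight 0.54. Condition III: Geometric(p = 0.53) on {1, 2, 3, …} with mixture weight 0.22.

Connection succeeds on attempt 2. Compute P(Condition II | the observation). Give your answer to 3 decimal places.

Posterior ∝ prior × likelihood, so P(k | x) ∝ π_k f_k(x); normalise over all components.
Evaluate each component's likelihood at the observed value:
  p_I = 0.46·(1−0.46)^1 = 0.46·0.54 = 0.2484
  p_II = 0.50·(1−0.50)^1 = 0.50·0.5 = 0.25
  p_III = 0.53·(1−0.53)^1 = 0.53·0.47 = 0.2491
Unnormalised posteriors:
  π_I·p_I = 0.24 × 0.2484 = 0.059616
  π_II·p_II = 0.54 × 0.25 = 0.135
  π_III·p_III = 0.22 × 0.2491 = 0.054802
Denominator: 0.059616 + 0.135 + 0.054802 = 0.249418
So the posterior for Condition II is 0.135 / 0.249418 ≈ 0.541.

0.541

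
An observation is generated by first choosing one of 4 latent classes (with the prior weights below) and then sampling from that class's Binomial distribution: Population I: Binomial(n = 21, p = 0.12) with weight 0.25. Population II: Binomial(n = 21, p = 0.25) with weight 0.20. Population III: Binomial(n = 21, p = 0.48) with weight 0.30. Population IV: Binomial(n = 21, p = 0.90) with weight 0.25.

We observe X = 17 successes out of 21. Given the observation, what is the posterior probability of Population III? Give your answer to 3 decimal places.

Apply Bayes' rule: the posterior for each component is proportional to its prior times its likelihood at x.
Binomial probabilities:
  p_I = C(21,17)·0.12^17·0.88^4 = 5985·2.21861e-16·0.599695 = 7.96299e-13
  p_II = C(21,17)·0.25^17·0.75^4 = 5985·5.82077e-11·0.316406 = 1.10227e-07
  p_III = C(21,17)·0.48^17·0.52^4 = 5985·3.81154e-06·0.0731162 = 0.00166793
  p_IV = C(21,17)·0.90^17·0.10^4 = 5985·0.166772·0.0001 = 0.0998129
Unnormalised posteriors:
  π_I·p_I = 0.25 × 7.96299e-13 = 1.99075e-13
  π_II·p_II = 0.20 × 1.10227e-07 = 2.20455e-08
  π_III·p_III = 0.30 × 0.00166793 = 0.00050038
  π_IV·p_IV = 0.25 × 0.0998129 = 0.0249532
Normaliser: 1.99075e-13 + 2.20455e-08 + 0.00050038 + 0.0249532 = 0.0254536
P(Population III | x) = 0.00050038 / 0.0254536 ≈ 0.020

0.020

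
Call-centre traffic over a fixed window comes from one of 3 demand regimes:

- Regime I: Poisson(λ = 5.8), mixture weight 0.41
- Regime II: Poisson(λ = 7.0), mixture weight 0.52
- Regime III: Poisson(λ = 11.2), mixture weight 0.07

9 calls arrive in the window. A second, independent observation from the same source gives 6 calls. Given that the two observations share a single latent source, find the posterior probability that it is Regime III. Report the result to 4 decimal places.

The responsibility of component k is π_k f_k(x) divided by Σ_j π_j f_j(x).
Since both observations come from the same component, the likelihood for component k is f_k(x₁)·f_k(x₂).
  p_I = [e^(−5.8)·5.8^9/9! = 0.0619699] × [0.160076] = 0.00991992
  p_II = [e^(−7.0)·7.0^9/9! = 0.101405] × [0.149003] = 0.0151096
  p_III = [e^(−11.2)·11.2^9/9! = 0.104496] × [0.0374867] = 0.00391722
Unnormalised posteriors:
  π_I·p_I = 0.41 × 0.00991992 = 0.00406717
  π_II·p_II = 0.52 × 0.0151096 = 0.00785698
  π_III·p_III = 0.07 × 0.00391722 = 0.000274206
Evidence: 0.00406717 + 0.00785698 + 0.000274206 = 0.0121984
So the posterior for Regime III is 0.000274206 / 0.0121984 ≈ 0.0225.

0.0225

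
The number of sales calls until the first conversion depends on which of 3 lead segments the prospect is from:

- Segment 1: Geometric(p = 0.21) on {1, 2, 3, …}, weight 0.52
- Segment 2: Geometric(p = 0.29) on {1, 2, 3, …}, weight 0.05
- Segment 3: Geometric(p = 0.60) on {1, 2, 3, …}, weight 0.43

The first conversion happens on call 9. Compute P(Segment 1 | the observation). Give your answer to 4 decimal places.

P(component k | x) = π_k·f_k(x) / marginal(x), where marginal(x) = Σ_j π_j·f_j(x).
Evaluate each component's likelihood at the observed value:
  f_1 = 0.21·(1−0.21)^8 = 0.21·0.151711 = 0.0318593
  f_2 = 0.29·(1−0.29)^8 = 0.29·0.0645754 = 0.0187269
  f_3 = 0.60·(1−0.60)^8 = 0.60·0.00065536 = 0.000393216
Weight by the priors:
  π_1·f_1 = 0.52 × 0.0318593 = 0.0165668
  π_2·f_2 = 0.05 × 0.0187269 = 0.000936343
  π_3·f_3 = 0.43 × 0.000393216 = 0.000169083
Marginal: 0.0165668 + 0.000936343 + 0.000169083 = 0.0176723
So the posterior for Segment 1 is 0.0165668 / 0.0176723 ≈ 0.9374.

0.9374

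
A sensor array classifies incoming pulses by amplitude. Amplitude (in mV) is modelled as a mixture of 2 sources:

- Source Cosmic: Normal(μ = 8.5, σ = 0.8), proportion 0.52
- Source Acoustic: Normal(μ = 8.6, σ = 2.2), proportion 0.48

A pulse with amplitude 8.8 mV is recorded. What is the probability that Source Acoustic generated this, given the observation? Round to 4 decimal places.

Apply Bayes' rule: the posterior for each component is proportional to its prior times its likelihood at x.
Normal densities:
  p_Cosmic = (1/(0.8·√(2π)))·exp(−(8.8−8.5)²/(2·0.8²)) = 0.498678·exp(-0.07031) = 0.464819
  p_Acoustic = (1/(2.2·√(2π)))·exp(−(8.8−8.6)²/(2·2.2²)) = 0.181337·exp(-0.00413) = 0.18059
Unnormalised posteriors:
  w_Cosmic·p_Cosmic = 0.52 × 0.464819 = 0.241706
  w_Acoustic·p_Acoustic = 0.48 × 0.18059 = 0.086683
Normaliser: 0.241706 + 0.086683 = 0.328389
P(Source Acoustic | the observation) = 0.086683 / 0.328389 ≈ 0.2640

0.2640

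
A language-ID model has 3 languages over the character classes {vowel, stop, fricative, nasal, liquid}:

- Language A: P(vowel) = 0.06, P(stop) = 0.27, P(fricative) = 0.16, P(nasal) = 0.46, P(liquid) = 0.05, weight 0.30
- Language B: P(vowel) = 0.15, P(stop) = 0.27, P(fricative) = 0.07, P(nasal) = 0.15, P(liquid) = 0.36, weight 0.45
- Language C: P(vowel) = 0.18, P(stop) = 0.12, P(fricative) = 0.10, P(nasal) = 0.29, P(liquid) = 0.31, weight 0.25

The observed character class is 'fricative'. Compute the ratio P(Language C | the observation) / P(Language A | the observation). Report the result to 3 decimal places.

Posterior odds = (π_i f_i(x)) / (π_j f_j(x)); the normalising sum cancels.
Categorical probabilities:
  L_A = P(fricative | comp) = 0.16
  L_B = P(fricative | comp) = 0.07
  L_C = P(fricative | comp) = 0.10
0.025 / 0.048 ≈ 0.521

0.521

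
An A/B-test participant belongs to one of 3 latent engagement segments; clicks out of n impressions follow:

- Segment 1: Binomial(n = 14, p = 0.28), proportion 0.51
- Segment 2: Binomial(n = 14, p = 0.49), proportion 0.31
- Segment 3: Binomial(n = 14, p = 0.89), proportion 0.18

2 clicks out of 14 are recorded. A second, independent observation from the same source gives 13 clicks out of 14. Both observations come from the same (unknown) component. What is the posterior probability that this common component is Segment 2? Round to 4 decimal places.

P(component k | x) = π_k·f_k(x) / marginal(x), where marginal(x) = Σ_j π_j·f_j(x).
Since both observations come from the same component, the likelihood for component k is f_k(x₁)·f_k(x₂).
  L_1 = [C(14,2)·0.28^2·0.72^12 = 91·0.0784·0.0194084 = 0.138467] × [6.55413e-07] = 9.07533e-08
  L_2 = [C(14,2)·0.49^2·0.51^12 = 91·0.2401·0.000309629 = 0.00676512] × [0.000670266] = 4.53443e-06
  L_3 = [C(14,2)·0.89^2·0.11^12 = 91·0.7921·3.13843e-12 = 2.26221e-10] × [0.338525] = 7.65816e-11
Multiply by the mixture weights:
  π_1·L_1 = 0.51 × 9.07533e-08 = 4.62842e-08
  π_2·L_2 = 0.31 × 4.53443e-06 = 1.40567e-06
  π_3·L_3 = 0.18 × 7.65816e-11 = 1.37847e-11
Denominator: 4.62842e-08 + 1.40567e-06 + 1.37847e-11 = 1.45197e-06
Responsibility of Segment 2: 1.40567e-06 / 1.45197e-06 ≈ 0.9681

0.9681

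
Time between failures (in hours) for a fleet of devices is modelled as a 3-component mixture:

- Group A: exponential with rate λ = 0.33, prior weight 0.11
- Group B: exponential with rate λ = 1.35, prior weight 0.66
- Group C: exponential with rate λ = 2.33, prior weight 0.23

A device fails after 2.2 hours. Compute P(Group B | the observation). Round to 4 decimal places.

P(component k | x) = π_k·f_k(x) / marginal(x), where marginal(x) = Σ_j π_j·f_j(x).
Exponential densities:
  f_A = 0.159667
  f_B = 0.0692595
  f_C = 0.0138408
Multiply by the mixture weights:
  π_A·f_A = 0.11 × 0.159667 = 0.0175634
  π_B·f_B = 0.66 × 0.0692595 = 0.0457112
  π_C·f_C = 0.23 × 0.0138408 = 0.00318339
Evidence: 0.0175634 + 0.0457112 + 0.00318339 = 0.0664581
P(Group B | data) = 0.0457112 / 0.0664581 ≈ 0.6878

0.6878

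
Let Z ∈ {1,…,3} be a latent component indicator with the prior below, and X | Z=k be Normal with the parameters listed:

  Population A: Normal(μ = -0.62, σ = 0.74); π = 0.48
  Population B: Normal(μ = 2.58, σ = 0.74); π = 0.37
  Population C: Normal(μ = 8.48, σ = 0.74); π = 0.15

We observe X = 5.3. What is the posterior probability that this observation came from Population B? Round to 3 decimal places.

P(component k | x) = π_k·f_k(x) / marginal(x), where marginal(x) = Σ_j π_j·f_j(x).
Evaluate each component's likelihood at the observed value:
  f_A = (1/(0.74·√(2π)))·exp(−(5.3−-0.62)²/(2·0.74²)) = 0.539111·exp(-32.00000) = 6.82739e-15
  f_B = (1/(0.74·√(2π)))·exp(−(5.3−2.58)²/(2·0.74²)) = 0.539111·exp(-6.75530) = 0.0006279
  f_C = (1/(0.74·√(2π)))·exp(−(5.3−8.48)²/(2·0.74²)) = 0.539111·exp(-9.23338) = 5.26831e-05
Unnormalised posteriors:
  π_A·f_A = 0.48 × 6.82739e-15 = 3.27715e-15
  π_B·f_B = 0.37 × 0.0006279 = 0.000232323
  π_C·f_C = 0.15 × 5.26831e-05 = 7.90247e-06
Normaliser: 3.27715e-15 + 0.000232323 + 7.90247e-06 = 0.000240226
P(Population B | 5.3) = 0.000232323 / 0.000240226 ≈ 0.967

0.967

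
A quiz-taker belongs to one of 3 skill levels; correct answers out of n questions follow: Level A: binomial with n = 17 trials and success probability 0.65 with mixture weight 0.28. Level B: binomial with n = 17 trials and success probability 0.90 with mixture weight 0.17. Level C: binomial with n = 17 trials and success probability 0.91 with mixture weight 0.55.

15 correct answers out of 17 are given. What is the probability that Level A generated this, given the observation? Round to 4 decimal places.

0.0361

The responsibility of component k is π_k f_k(x) divided by Σ_j π_j f_j(x).
Component likelihoods at x = 15 correct answers out of 17:
  L_A = C(17,15)·0.65^15·0.35^2 = 136·0.00156207·0.1225 = 0.0260241
  L_B = C(17,15)·0.90^15·0.10^2 = 136·0.205891·0.01 = 0.280012
  L_C = C(17,15)·0.91^15·0.09^2 = 136·0.243008·0.0081 = 0.267698
Unnormalised posteriors:
  π_A·L_A = 0.28 × 0.0260241 = 0.00728674
  π_B·L_B = 0.17 × 0.280012 = 0.047602
  π_C·L_C = 0.55 × 0.267698 = 0.147234
Marginal: 0.00728674 + 0.047602 + 0.147234 = 0.202123
P(Level A | data) = 0.00728674 / 0.202123 ≈ 0.0361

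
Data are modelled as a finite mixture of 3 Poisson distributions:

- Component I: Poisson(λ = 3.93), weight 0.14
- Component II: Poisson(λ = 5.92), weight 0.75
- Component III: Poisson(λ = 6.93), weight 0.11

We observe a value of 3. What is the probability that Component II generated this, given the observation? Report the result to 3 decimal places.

Apply Bayes' rule: the posterior for each component is proportional to its prior times its likelihood at x.
Evaluate each component's likelihood at the observed value:
  f_I = 0.198723
  f_II = 0.0928518
  f_III = 0.0542485
Prior × likelihood for each component:
  w_I·f_I = 0.14 × 0.198723 = 0.0278213
  w_II·f_II = 0.75 × 0.0928518 = 0.0696389
  w_III·f_III = 0.11 × 0.0542485 = 0.00596733
Evidence: 0.0278213 + 0.0696389 + 0.00596733 = 0.103427
P(Component II | data) ≈ 0.673

0.673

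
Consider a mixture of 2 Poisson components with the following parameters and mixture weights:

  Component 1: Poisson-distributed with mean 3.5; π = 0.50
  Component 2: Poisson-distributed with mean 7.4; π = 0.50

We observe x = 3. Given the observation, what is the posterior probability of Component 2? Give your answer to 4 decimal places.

0.1606

Posterior ∝ prior × likelihood, so P(k | x) ∝ w_k f_k(x); normalise over all components.
Evaluate each component's likelihood at the observed value:
  L_1 = e^(−3.5)·3.5^3/3! = 0.215785
  L_2 = e^(−7.4)·7.4^3/3! = 0.0412824
Multiply by the mixture weights:
  w_1·L_1 = 0.50 × 0.215785 = 0.107893
  w_2·L_2 = 0.50 × 0.0412824 = 0.0206412
Denominator: 0.107893 + 0.0206412 = 0.128534
So the posterior for Component 2 is 0.0206412 / 0.128534 ≈ 0.1606.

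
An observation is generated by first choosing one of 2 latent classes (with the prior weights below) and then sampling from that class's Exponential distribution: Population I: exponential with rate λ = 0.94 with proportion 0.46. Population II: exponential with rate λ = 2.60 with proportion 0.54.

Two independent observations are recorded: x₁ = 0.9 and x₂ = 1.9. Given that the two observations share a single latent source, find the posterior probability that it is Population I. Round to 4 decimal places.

0.9208

By Bayes' theorem, P(k | x) = π_k f_k(x) / Σ_j π_j f_j(x).
Since both observations come from the same component, the likelihood for component k is f_k(x₁)·f_k(x₂).
  L_I = [0.94·e^(−0.94·0.9) = 0.94·e^(−0.8460) = 0.40338] × [0.157572] = 0.0635613
  L_II = [2.60·e^(−2.60·0.9) = 2.60·e^(−2.3400) = 0.250452] × [0.018602] = 0.00465889
Weight by the priors:
  π_I·L_I = 0.46 × 0.0635613 = 0.0292382
  π_II·L_II = 0.54 × 0.00465889 = 0.0025158
Denominator: 0.0292382 + 0.0025158 = 0.031754
P(Population I | x) = 0.0292382 / 0.031754 ≈ 0.9208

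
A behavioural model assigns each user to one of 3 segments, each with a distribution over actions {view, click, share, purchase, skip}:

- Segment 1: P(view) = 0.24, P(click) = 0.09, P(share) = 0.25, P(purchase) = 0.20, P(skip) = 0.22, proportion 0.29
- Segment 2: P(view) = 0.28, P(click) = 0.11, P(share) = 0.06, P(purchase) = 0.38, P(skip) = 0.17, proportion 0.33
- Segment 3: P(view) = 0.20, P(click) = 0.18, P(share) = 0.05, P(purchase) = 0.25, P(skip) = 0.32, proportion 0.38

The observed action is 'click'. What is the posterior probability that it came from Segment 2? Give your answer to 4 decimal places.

Posterior ∝ prior × likelihood, so P(k | x) ∝ w_k f_k(x); normalise over all components.
Component likelihoods at x = 'click':
  f_1 = 0.09
  f_2 = 0.11
  f_3 = 0.18
Multiply by the mixture weights:
  w_1·f_1 = 0.29 × 0.09 = 0.0261
  w_2·f_2 = 0.33 × 0.11 = 0.0363
  w_3·f_3 = 0.38 × 0.18 = 0.0684
Sum: 0.0261 + 0.0363 + 0.0684 = 0.1308
Responsibility of Segment 2: 0.0363 / 0.1308 ≈ 0.2775

0.2775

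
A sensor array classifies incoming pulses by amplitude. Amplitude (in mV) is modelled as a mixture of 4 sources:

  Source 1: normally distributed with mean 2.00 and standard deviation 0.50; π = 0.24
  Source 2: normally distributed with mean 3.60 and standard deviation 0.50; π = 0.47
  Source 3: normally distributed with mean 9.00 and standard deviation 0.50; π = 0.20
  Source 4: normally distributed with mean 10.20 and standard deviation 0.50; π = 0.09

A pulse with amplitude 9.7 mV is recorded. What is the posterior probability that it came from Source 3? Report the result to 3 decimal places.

Apply Bayes' rule: the posterior for each component is proportional to its prior times its likelihood at x.
Evaluate each component's likelihood at the observed value:
  p_1 = (1/(0.50·√(2π)))·exp(−(9.7−2.00)²/(2·0.50²)) = 0.797885·exp(-118.58000) = 2.53105e-52
  p_2 = (1/(0.50·√(2π)))·exp(−(9.7−3.60)²/(2·0.50²)) = 0.797885·exp(-74.42000) = 3.8172e-33
  p_3 = (1/(0.50·√(2π)))·exp(−(9.7−9.00)²/(2·0.50²)) = 0.797885·exp(-0.98000) = 0.299455
  p_4 = (1/(0.50·√(2π)))·exp(−(9.7−10.20)²/(2·0.50²)) = 0.797885·exp(-0.50000) = 0.483941
Multiply by the mixture weights:
  π_1·p_1 = 0.24 × 2.53105e-52 = 6.07452e-53
  π_2·p_2 = 0.47 × 3.8172e-33 = 1.79408e-33
  π_3·p_3 = 0.20 × 0.299455 = 0.059891
  π_4·p_4 = 0.09 × 0.483941 = 0.0435547
Normaliser: 6.07452e-53 + 1.79408e-33 + 0.059891 + 0.0435547 = 0.103446
P(Source 3 | 9.7 mV) ≈ 0.579

0.579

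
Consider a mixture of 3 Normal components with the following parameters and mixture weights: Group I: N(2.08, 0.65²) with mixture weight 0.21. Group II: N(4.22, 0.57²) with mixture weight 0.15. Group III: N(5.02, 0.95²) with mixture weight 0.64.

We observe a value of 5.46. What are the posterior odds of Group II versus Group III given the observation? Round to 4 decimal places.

0.0408

Only the two components matter; the odds are (π_i f_i(x)) / (π_j f_j(x)).
Evaluate each component's likelihood at the observed value:
  L_I = (1/(0.65·√(2π)))·exp(−(5.46−2.08)²/(2·0.65²)) = 0.613757·exp(-13.52000) = 8.24775e-07
  L_II = (1/(0.57·√(2π)))·exp(−(5.46−4.22)²/(2·0.57²)) = 0.699899·exp(-2.36627) = 0.0656718
  L_III = (1/(0.95·√(2π)))·exp(−(5.46−5.02)²/(2·0.95²)) = 0.419939·exp(-0.10726) = 0.377229
Odds = (0.15/0.64) × (0.0656718/0.377229) = 0.234375 × 0.17409 ≈ 0.0408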